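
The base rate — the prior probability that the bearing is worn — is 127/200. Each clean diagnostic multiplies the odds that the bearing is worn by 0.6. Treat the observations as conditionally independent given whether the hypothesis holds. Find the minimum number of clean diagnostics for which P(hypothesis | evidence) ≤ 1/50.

Prior odds: 0.635 ÷ 0.365 = 127/73.
Likelihood ratio per clean diagnostic = 0.6.
Target odds: 0.02 ÷ 0.98 = 1/49.
Need (127/73) × 0.6ⁿ ≤ 1/49, i.e. 0.6ⁿ ≤ 73/6223.
0.6⁸ = 6561/390625 is still above 73/6223 but 0.6⁹ = 19683/1953125 is at or below it, so n = 9.

9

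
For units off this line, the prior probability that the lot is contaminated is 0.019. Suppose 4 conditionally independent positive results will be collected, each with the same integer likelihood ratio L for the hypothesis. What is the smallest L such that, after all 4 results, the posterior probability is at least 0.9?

Prior odds = 0.019/0.981 = 19/981.
Target odds = 0.9/0.1 = 9.
Need L⁴ ≥ 9 ÷ (19/981) = 8829/19.
4⁴ = 256 < 8829/19 ≤ 625 = 5⁴, so L = 5.

5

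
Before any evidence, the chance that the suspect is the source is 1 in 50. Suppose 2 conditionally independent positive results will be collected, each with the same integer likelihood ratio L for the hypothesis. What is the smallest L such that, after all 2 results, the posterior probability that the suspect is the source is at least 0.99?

70

Prior odds = 0.02/0.98 = 1/49.
Target odds = 0.99/0.01 = 99.
Need L² ≥ 99 ÷ (1/49) = 4851.
69² = 4761 < 4851 ≤ 4900 = 70², so L = 70.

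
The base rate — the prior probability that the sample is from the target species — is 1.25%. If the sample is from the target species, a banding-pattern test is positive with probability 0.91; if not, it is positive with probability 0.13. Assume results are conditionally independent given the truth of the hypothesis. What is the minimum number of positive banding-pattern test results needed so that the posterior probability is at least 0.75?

Prior odds = 0.0125/0.9875 = 1/79.
Likelihood ratio of a positive = 0.91/0.13 = 7.
Target posterior odds = 0.75/0.25 = 3.
Need (1/79) × 7ⁿ ≥ 3, i.e. 7ⁿ ≥ 237.
7² = 49 falls short of 237 but 7³ = 343 reaches it, so n = 3.

3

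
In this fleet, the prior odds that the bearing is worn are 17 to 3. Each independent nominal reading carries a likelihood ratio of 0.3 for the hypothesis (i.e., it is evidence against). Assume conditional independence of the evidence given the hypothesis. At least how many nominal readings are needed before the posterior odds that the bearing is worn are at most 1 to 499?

7

Prior odds = 17/3.
Likelihood ratio per nominal reading = 0.3.
Target odds = 1/499.
Need (17/3) × 0.3ⁿ ≤ 1/499, i.e. 0.3ⁿ ≤ 3/8483.
0.3⁶ = 729/1000000 is still above 3/8483 but 0.3⁷ = 2187/10000000 is at or below it, so n = 7.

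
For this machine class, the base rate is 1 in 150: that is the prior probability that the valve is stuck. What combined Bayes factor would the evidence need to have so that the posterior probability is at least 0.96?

3576

Prior odds = (1/150)/(149/150) = 1/149.
Target odds = 0.96/0.04 = 24.
Required Bayes factor = 24 ÷ (1/149) = 3576.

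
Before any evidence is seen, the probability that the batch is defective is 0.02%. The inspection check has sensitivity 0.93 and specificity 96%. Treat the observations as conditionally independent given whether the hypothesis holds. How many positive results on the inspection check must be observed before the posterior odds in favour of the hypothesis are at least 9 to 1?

4

Prior odds: 0.0002 ÷ 0.9998 = 1/4999.
False-positive rate = 1 − 0.96 = 0.04; likelihood ratio of a positive = 0.93/0.04 = 23.25.
Target odds = 9.
Require 23.25ⁿ ≥ 9 ÷ (1/4999) = 44991.
23.25³ = 804357/64 falls short of 44991 but 23.25⁴ = 74805201/256 reaches it, so n = 4.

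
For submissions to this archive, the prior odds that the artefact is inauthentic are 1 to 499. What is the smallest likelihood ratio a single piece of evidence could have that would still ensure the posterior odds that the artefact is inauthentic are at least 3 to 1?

1497

Prior odds = 1/499.
Target odds = 3.
Required Bayes factor = 3 ÷ (1/499) = 1497.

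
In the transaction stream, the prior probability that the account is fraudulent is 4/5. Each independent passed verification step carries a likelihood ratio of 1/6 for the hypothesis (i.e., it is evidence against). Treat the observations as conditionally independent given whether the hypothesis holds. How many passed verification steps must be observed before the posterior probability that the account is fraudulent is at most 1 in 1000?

5

Prior odds = 0.8/0.2 = 4.
Likelihood ratio per passed verification step = 1/6.
Target odds: 0.001 ÷ 0.999 = 1/999.
Need 4 × (1/6)ⁿ ≤ 1/999, i.e. (1/6)ⁿ ≤ 1/3996.
(1/6)⁴ = 1/1296 is still above 1/3996 but (1/6)⁵ = 1/7776 is at or below it, so n = 5.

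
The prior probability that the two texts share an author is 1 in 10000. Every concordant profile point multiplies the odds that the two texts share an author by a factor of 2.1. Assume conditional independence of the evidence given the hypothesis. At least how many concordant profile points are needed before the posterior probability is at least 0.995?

Prior odds = 0.0001/0.9999 = 1/9999.
Likelihood ratio per concordant profile point = 2.1.
Target odds: 0.995 ÷ 0.005 = 199.
Require 2.1ⁿ ≥ 199 ÷ (1/9999) = 1989801.
2.1¹⁹ ≈1.32485e+06 falls short of 1989801 but 2.1²⁰ ≈2.78218e+06 reaches it, so n = 20.

20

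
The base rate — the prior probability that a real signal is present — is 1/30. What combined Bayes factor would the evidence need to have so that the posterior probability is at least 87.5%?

203

Prior odds = (1/30)/(29/30) = 1/29.
Target odds = 0.875/0.125 = 7.
Required Bayes factor = 7 ÷ (1/29) = 203.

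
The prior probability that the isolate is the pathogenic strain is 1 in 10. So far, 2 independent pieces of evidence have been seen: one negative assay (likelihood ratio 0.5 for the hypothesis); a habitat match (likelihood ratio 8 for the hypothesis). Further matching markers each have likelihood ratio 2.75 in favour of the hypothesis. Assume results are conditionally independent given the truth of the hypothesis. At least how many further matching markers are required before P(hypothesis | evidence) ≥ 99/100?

Prior odds = 0.1/0.9 = 1/9.
Combined Bayes factor of the evidence already in hand = 0.5 × 8 = 4.
Odds after that evidence = (1/9) × 4 = 4/9.
Target odds = 0.99/0.01 = 99.
Need 2.75ⁿ ≥ 99 ÷ (4/9) = 222.75.
2.75⁵ = 161051/1024 falls short of 222.75 but 2.75⁶ = 1771561/4096 reaches it, so n = 6.

6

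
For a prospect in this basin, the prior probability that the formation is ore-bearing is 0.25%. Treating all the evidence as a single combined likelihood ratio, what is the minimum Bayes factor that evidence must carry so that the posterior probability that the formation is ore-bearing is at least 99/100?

Prior odds = 0.0025/0.9975 = 1/399.
Target odds = 0.99/0.01 = 99.
Required Bayes factor = 99 ÷ (1/399) = 39501.

39501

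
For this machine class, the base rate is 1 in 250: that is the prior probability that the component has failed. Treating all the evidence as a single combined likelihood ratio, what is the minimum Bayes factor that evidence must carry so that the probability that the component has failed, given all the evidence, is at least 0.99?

Prior odds = 0.004/0.996 = 1/249.
Target odds = 0.99/0.01 = 99.
Required Bayes factor = 99 ÷ (1/249) = 24651.

24651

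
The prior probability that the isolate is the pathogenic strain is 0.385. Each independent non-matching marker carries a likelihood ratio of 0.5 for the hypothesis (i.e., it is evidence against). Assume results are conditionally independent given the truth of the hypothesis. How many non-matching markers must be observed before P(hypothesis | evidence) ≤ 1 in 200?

7

Prior odds = 0.385/0.615 = 77/123.
Likelihood ratio per non-matching marker = 0.5.
Target odds: 0.005 ÷ 0.995 = 1/199.
Require 0.5ⁿ ≤ 1/199 ÷ (77/123) = 123/15323.
0.5⁶ = 0.015625 is still above 123/15323 but 0.5⁷ = 0.0078125 is at or below it, so n = 7.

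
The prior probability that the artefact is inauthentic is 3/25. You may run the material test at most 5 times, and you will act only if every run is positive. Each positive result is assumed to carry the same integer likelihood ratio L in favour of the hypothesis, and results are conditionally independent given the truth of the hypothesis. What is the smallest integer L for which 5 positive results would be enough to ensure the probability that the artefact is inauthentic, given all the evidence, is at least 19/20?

3

Prior odds = 0.12/0.88 = 3/22.
Target odds = 0.95/0.05 = 19.
Need L⁵ ≥ 19 ÷ (3/22) = 418/3.
2⁵ = 32 < 418/3 ≤ 243 = 3⁵, so L = 3.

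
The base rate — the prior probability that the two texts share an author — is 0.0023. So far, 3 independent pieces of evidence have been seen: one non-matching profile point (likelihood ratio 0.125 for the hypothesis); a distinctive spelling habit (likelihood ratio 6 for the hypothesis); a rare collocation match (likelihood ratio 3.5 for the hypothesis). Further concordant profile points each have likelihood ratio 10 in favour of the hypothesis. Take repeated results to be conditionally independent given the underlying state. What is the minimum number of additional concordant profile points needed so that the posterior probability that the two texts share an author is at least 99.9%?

6

Prior odds = 0.0023/0.9977 = 23/9977.
Combined Bayes factor of the evidence already in hand = 0.125 × 6 × 3.5 = 2.625.
Odds after that evidence = (23/9977) × 2.625 = 483/79816.
Target odds = 0.999/0.001 = 999.
Need 10ⁿ ≥ 999 ÷ (483/79816) = 26578728/161.
10⁵ = 100000 falls short of 26578728/161 but 10⁶ = 1000000 reaches it, so n = 6.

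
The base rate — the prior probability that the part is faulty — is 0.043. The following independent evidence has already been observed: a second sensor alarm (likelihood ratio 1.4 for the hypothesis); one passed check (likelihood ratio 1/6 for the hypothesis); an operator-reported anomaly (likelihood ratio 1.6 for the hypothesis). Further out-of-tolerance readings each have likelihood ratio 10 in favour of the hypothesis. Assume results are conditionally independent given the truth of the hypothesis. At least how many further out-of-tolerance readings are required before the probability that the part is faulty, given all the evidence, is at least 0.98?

Prior odds = 0.043/0.957 = 43/957.
Combined Bayes factor of the evidence already in hand = 1.4 × (1/6) × 1.6 = 28/75.
Odds after that evidence = (43/957) × 28/75 = 1204/71775.
Target odds = 0.98/0.02 = 49.
Need 10ⁿ ≥ 49 ÷ (1204/71775) = 502425/172.
10³ = 1000 falls short of 502425/172 but 10⁴ = 10000 reaches it, so n = 4.

4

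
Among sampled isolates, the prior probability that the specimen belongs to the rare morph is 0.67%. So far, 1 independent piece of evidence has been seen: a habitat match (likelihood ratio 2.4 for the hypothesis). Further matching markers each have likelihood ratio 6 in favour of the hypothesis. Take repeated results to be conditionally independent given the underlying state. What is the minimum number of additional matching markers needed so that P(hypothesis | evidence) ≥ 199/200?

Prior odds = 0.0067/0.9933 = 67/9933.
Bayes factor of the evidence already in hand = 2.4.
Odds after that evidence = (67/9933) × 2.4 = 268/16555.
Target odds = 0.995/0.005 = 199.
Need 6ⁿ ≥ 199 ÷ (268/16555) = 3294445/268.
6⁵ = 7776 falls short of 3294445/268 but 6⁶ = 46656 reaches it, so n = 6.

6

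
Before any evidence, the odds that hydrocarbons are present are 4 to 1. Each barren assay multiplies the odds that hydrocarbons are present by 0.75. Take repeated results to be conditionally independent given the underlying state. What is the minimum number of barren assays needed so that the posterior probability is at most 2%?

Prior odds = 4.
Likelihood ratio per barren assay = 0.75.
Target odds: 0.02 ÷ 0.98 = 1/49.
Need 4 × 0.75ⁿ ≤ 1/49, i.e. 0.75ⁿ ≤ 1/196.
0.75¹⁸ ≈0.00563771 is still above 1/196 but 0.75¹⁹ ≈0.00422828 is at or below it, so n = 19.

19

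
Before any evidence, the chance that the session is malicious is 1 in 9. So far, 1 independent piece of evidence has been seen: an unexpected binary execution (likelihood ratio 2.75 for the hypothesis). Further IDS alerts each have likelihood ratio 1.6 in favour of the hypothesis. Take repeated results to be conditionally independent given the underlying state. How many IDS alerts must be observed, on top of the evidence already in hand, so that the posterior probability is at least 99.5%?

14

Prior odds = (1/9)/(8/9) = 0.125.
Bayes factor of the evidence already in hand = 2.75.
Odds after that evidence = 0.125 × 2.75 = 0.34375.
Target odds = 0.995/0.005 = 199.
Need 1.6ⁿ ≥ 199 ÷ 0.34375 = 6368/11.
1.6¹³ ≈450.36 falls short of 6368/11 but 1.6¹⁴ ≈720.576 reaches it, so n = 14.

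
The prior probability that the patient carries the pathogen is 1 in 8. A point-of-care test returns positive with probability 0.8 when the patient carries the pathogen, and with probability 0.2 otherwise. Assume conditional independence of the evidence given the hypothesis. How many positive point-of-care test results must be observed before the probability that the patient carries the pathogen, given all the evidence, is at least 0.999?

7

Prior odds: 0.125 ÷ 0.875 = 1/7.
Likelihood ratio of a positive result = 0.8/0.2 = 4.
Target odds: 0.999 ÷ 0.001 = 999.
Require 4ⁿ ≥ 999 ÷ (1/7) = 6993.
4⁶ = 4096 falls short of 6993 but 4⁷ = 16384 reaches it, so n = 7.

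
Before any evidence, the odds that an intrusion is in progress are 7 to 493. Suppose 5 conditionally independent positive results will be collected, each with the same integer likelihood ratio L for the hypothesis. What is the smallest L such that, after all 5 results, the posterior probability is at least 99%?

6

Prior odds = 7/493.
Target odds = 0.99/0.01 = 99.
Need L⁵ ≥ 99 ÷ (7/493) = 48807/7.
5⁵ = 3125 < 48807/7 ≤ 7776 = 6⁵, so L = 6.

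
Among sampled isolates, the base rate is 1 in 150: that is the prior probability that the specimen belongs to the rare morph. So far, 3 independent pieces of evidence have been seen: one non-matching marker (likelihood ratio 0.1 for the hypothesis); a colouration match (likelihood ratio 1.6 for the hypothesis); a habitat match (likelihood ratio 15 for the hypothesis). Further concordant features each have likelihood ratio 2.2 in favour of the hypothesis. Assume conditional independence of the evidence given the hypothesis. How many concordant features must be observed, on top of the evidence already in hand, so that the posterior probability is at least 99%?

Prior odds = (1/150)/(149/150) = 1/149.
Combined Bayes factor of the evidence already in hand = 0.1 × 1.6 × 15 = 2.4.
Odds after that evidence = (1/149) × 2.4 = 12/745.
Target odds = 0.99/0.01 = 99.
Need 2.2ⁿ ≥ 99 ÷ (12/745) = 6146.25.
2.2¹¹ ≈5843.18 falls short of 6146.25 but 2.2¹² ≈12855 reaches it, so n = 12.

12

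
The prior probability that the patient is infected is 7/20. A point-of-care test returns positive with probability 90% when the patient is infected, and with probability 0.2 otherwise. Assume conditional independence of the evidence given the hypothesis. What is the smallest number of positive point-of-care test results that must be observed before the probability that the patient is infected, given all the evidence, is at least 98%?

3

Prior odds: 0.35 ÷ 0.65 = 7/13.
Likelihood ratio of a positive result = 0.9/0.2 = 4.5.
Target odds: 0.98 ÷ 0.02 = 49.
Require 4.5ⁿ ≥ 49 ÷ (7/13) = 91.
4.5² = 20.25 falls short of 91 but 4.5³ = 91.125 reaches it, so n = 3.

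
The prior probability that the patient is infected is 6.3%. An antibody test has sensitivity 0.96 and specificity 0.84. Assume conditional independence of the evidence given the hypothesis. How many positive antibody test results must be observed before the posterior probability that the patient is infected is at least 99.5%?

Prior odds = 0.063/0.937 = 63/937.
False-positive rate = 1 − 0.84 = 0.16; likelihood ratio of a positive = 0.96/0.16 = 6.
Target odds: 0.995 ÷ 0.005 = 199.
Need (63/937) × 6ⁿ ≥ 199, i.e. 6ⁿ ≥ 186463/63.
6⁴ = 1296 falls short of 186463/63 but 6⁵ = 7776 reaches it, so n = 5.

5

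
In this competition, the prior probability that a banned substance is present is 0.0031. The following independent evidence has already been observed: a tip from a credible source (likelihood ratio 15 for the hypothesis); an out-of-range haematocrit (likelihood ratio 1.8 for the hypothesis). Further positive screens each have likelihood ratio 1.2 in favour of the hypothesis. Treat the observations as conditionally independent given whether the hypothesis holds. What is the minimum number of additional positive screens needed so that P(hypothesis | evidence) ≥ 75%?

Prior odds = 0.0031/0.9969 = 31/9969.
Combined Bayes factor of the evidence already in hand = 15 × 1.8 = 27.
Odds after that evidence = (31/9969) × 27 = 279/3323.
Target odds = 0.75/0.25 = 3.
Need 1.2ⁿ ≥ 3 ÷ (279/3323) = 3323/93.
1.2¹⁹ ≈31.948 falls short of 3323/93 but 1.2²⁰ ≈38.3376 reaches it, so n = 20.

20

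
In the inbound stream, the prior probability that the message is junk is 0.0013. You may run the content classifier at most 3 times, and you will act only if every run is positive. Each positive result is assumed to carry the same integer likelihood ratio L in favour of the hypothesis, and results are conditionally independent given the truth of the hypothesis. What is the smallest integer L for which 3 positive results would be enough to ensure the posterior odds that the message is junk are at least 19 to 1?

Prior odds = 0.0013/0.9987 = 13/9987.
Target odds = 19.
Need L³ ≥ 19 ÷ (13/9987) = 189753/13.
24³ = 13824 < 189753/13 ≤ 15625 = 25³, so L = 25.

25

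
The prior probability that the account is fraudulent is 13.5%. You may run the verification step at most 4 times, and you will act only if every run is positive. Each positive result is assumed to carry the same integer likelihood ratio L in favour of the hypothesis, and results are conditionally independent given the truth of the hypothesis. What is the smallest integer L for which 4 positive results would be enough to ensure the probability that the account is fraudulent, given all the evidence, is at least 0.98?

5

Prior odds = 0.135/0.865 = 27/173.
Target odds = 0.98/0.02 = 49.
Need L⁴ ≥ 49 ÷ (27/173) = 8477/27.
4⁴ = 256 < 8477/27 ≤ 625 = 5⁴, so L = 5.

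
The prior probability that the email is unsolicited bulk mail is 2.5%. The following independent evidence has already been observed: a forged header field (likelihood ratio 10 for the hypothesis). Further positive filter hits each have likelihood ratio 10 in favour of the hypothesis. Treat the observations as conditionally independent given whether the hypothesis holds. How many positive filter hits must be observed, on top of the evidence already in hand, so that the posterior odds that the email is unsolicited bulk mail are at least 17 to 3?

Prior odds = 0.025/0.975 = 1/39.
Bayes factor of the evidence already in hand = 10.
Odds after that evidence = (1/39) × 10 = 10/39.
Target odds = 17/3.
Need 10ⁿ ≥ 17/3 ÷ (10/39) = 22.1.
10¹ = 10 falls short of 22.1 but 10² = 100 reaches it, so n = 2.

2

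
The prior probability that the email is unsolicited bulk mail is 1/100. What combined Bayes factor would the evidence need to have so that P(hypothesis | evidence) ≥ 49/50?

4851

Prior odds = 0.01/0.99 = 1/99.
Target odds = 0.98/0.02 = 49.
Required Bayes factor = 49 ÷ (1/99) = 4851.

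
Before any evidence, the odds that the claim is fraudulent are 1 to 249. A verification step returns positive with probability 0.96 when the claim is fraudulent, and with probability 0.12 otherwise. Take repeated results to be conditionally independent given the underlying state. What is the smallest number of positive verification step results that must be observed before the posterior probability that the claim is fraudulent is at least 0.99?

Prior odds = 1/249.
Likelihood ratio of a positive result = 0.96/0.12 = 8.
Target posterior odds = 0.99/0.01 = 99.
Need (1/249) × 8ⁿ ≥ 99, i.e. 8ⁿ ≥ 24651.
8⁴ = 4096 falls short of 24651 but 8⁵ = 32768 reaches it, so n = 5.

5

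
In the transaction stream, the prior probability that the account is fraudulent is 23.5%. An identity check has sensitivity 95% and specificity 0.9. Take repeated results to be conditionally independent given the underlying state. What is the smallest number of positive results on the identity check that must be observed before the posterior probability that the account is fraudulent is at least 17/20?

2

Prior odds = 0.235/0.765 = 47/153.
False-positive rate = 1 − 0.9 = 0.1; likelihood ratio of a positive = 0.95/0.1 = 9.5.
Target posterior odds = 0.85/0.15 = 17/3.
Need (47/153) × 9.5ⁿ ≥ 17/3, i.e. 9.5ⁿ ≥ 867/47.
9.5¹ = 9.5 falls short of 867/47 but 9.5² = 90.25 reaches it, so n = 2.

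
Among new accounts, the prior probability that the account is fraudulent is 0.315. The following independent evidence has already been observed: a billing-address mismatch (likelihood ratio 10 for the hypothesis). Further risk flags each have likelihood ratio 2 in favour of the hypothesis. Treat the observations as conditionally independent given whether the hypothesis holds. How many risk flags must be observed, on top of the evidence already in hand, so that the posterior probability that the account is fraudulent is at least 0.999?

8

Prior odds = 0.315/0.685 = 63/137.
Bayes factor of the evidence already in hand = 10.
Odds after that evidence = (63/137) × 10 = 630/137.
Target odds = 0.999/0.001 = 999.
Need 2ⁿ ≥ 999 ÷ (630/137) = 15207/70.
2⁷ = 128 falls short of 15207/70 but 2⁸ = 256 reaches it, so n = 8.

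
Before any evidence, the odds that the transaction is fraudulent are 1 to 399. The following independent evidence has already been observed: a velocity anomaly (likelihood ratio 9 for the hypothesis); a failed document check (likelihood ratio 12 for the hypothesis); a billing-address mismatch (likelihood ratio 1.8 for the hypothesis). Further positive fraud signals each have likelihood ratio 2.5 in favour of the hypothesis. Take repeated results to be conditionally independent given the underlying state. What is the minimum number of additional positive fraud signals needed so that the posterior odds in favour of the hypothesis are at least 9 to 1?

4

Prior odds = 1/399.
Combined Bayes factor of the evidence already in hand = 9 × 12 × 1.8 = 194.4.
Odds after that evidence = (1/399) × 194.4 = 324/665.
Target odds = 9.
Need 2.5ⁿ ≥ 9 ÷ (324/665) = 665/36.
2.5³ = 15.625 falls short of 665/36 but 2.5⁴ = 39.0625 reaches it, so n = 4.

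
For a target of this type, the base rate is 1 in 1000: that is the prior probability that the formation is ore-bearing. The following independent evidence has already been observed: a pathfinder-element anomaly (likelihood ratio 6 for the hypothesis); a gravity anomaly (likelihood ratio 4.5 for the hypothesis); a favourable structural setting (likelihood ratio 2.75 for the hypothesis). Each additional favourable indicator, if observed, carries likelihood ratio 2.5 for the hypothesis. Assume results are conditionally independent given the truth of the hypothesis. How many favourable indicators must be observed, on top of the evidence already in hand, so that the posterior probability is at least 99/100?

8

Prior odds = 0.001/0.999 = 1/999.
Combined Bayes factor of the evidence already in hand = 6 × 4.5 × 2.75 = 74.25.
Odds after that evidence = (1/999) × 74.25 = 11/148.
Target odds = 0.99/0.01 = 99.
Need 2.5ⁿ ≥ 99 ÷ (11/148) = 1332.
2.5⁷ = 610.3515625 falls short of 1332 but 2.5⁸ = 390625/256 reaches it, so n = 8.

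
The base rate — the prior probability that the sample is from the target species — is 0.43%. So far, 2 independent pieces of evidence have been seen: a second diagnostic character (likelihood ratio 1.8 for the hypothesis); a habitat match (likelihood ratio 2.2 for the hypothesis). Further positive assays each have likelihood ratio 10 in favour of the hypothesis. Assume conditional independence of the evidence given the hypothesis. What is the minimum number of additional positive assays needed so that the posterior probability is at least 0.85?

3

Prior odds = 0.0043/0.9957 = 43/9957.
Combined Bayes factor of the evidence already in hand = 1.8 × 2.2 = 3.96.
Odds after that evidence = (43/9957) × 3.96 = 1419/82975.
Target odds = 0.85/0.15 = 17/3.
Need 10ⁿ ≥ 17/3 ÷ (1419/82975) = 1410575/4257.
10² = 100 falls short of 1410575/4257 but 10³ = 1000 reaches it, so n = 3.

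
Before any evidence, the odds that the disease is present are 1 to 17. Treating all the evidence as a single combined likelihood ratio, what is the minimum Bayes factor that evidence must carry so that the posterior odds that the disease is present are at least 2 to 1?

34

Prior odds = 1/17.
Target odds = 2.
Required Bayes factor = 2 ÷ (1/17) = 34.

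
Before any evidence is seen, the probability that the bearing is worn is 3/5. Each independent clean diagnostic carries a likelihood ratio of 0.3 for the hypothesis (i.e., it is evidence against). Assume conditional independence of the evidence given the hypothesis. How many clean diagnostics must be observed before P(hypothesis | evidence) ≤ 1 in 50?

Prior odds: 0.6 ÷ 0.4 = 1.5.
Likelihood ratio per clean diagnostic = 0.3.
Target posterior odds = 0.02/0.98 = 1/49.
Need 1.5 × 0.3ⁿ ≤ 1/49, i.e. 0.3ⁿ ≤ 2/147.
0.3³ = 0.027 is still above 2/147 but 0.3⁴ = 0.0081 is at or below it, so n = 4.

4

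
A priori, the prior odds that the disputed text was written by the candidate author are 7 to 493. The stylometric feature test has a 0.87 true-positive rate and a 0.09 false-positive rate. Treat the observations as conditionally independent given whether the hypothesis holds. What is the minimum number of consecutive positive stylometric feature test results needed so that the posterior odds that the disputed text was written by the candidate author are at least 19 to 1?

Prior odds = 7/493.
Likelihood ratio of a positive result = 0.87/0.09 = 29/3.
Target odds = 19.
Need (7/493) × (29/3)ⁿ ≥ 19, i.e. (29/3)ⁿ ≥ 9367/7.
(29/3)³ = 24389/27 falls short of 9367/7 but (29/3)⁴ = 707281/81 reaches it, so n = 4.

4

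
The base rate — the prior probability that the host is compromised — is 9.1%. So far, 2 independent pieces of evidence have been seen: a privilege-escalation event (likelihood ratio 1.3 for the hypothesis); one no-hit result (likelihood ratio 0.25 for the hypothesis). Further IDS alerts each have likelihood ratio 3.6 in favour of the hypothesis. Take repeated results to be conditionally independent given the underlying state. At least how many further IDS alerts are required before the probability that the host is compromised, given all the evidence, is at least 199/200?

Prior odds = 0.091/0.909 = 91/909.
Combined Bayes factor of the evidence already in hand = 1.3 × 0.25 = 0.325.
Odds after that evidence = (91/909) × 0.325 = 1183/36360.
Target odds = 0.995/0.005 = 199.
Need 3.6ⁿ ≥ 199 ÷ (1183/36360) = 7235640/1183.
3.6⁶ = 34012224/15625 falls short of 7235640/1183 but 3.6⁷ = 612220032/78125 reaches it, so n = 7.

7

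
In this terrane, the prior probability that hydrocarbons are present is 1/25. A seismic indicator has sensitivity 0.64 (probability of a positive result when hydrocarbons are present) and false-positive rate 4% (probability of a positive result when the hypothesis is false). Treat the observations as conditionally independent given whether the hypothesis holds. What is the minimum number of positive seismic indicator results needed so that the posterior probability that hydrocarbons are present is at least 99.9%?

Prior odds: 0.04 ÷ 0.96 = 1/24.
Likelihood ratio of a positive result = 0.64/0.04 = 16.
Target odds: 0.999 ÷ 0.001 = 999.
Require 16ⁿ ≥ 999 ÷ (1/24) = 23976.
16³ = 4096 falls short of 23976 but 16⁴ = 65536 reaches it, so n = 4.

4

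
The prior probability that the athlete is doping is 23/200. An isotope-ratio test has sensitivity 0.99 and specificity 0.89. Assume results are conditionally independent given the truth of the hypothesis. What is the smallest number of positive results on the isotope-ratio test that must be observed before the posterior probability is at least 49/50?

Prior odds = 0.115/0.885 = 23/177.
False-positive rate = 1 − 0.89 = 0.11; likelihood ratio of a positive = 0.99/0.11 = 9.
Target posterior odds = 0.98/0.02 = 49.
Need (23/177) × 9ⁿ ≥ 49, i.e. 9ⁿ ≥ 8673/23.
9² = 81 falls short of 8673/23 but 9³ = 729 reaches it, so n = 3.

3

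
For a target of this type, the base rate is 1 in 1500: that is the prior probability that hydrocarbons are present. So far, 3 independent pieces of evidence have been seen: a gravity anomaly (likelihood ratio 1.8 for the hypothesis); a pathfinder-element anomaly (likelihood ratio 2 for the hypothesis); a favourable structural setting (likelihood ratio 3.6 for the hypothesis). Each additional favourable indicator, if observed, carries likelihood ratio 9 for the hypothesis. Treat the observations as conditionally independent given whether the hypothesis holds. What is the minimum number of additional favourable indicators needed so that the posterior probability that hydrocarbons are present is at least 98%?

Prior odds = (1/1500)/(1499/1500) = 1/1499.
Combined Bayes factor of the evidence already in hand = 1.8 × 2 × 3.6 = 12.96.
Odds after that evidence = (1/1499) × 12.96 = 324/37475.
Target odds = 0.98/0.02 = 49.
Need 9ⁿ ≥ 49 ÷ (324/37475) = 1836275/324.
9³ = 729 falls short of 1836275/324 but 9⁴ = 6561 reaches it, so n = 4.

4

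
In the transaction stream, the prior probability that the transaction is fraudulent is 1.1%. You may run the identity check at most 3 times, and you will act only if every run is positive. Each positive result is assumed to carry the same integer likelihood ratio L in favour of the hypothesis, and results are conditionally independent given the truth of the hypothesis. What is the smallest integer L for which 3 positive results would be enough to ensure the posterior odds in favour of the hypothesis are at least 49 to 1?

Prior odds = 0.011/0.989 = 11/989.
Target odds = 49.
Need L³ ≥ 49 ÷ (11/989) = 48461/11.
16³ = 4096 < 48461/11 ≤ 4913 = 17³, so L = 17.

17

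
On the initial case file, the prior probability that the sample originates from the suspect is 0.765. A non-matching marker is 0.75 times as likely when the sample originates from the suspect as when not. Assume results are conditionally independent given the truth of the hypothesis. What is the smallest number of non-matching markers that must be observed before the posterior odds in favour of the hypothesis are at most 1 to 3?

8

Prior odds = 0.765/0.235 = 153/47.
Likelihood ratio per non-matching marker = 0.75.
Target odds = 1/3.
Need (153/47) × 0.75ⁿ ≤ 1/3, i.e. 0.75ⁿ ≤ 47/459.
0.75⁷ = 2187/16384 is still above 47/459 but 0.75⁸ = 6561/65536 is at or below it, so n = 8.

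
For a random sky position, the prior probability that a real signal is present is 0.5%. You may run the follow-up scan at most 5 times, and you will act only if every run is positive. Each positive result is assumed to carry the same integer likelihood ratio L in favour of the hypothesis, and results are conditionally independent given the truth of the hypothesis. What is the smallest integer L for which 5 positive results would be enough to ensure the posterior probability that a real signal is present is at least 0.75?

Prior odds = 0.005/0.995 = 1/199.
Target odds = 0.75/0.25 = 3.
Need L⁵ ≥ 3 ÷ (1/199) = 597.
3⁵ = 243 < 597 ≤ 1024 = 4⁵, so L = 4.

4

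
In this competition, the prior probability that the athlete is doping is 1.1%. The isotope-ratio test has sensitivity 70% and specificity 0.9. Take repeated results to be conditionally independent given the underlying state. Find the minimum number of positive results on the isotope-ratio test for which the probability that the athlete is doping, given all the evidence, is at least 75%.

3

Prior odds: 0.011 ÷ 0.989 = 11/989.
False-positive rate = 1 − 0.9 = 0.1; likelihood ratio of a positive = 0.7/0.1 = 7.
Target posterior odds = 0.75/0.25 = 3.
Require 7ⁿ ≥ 3 ÷ (11/989) = 2967/11.
7² = 49 falls short of 2967/11 but 7³ = 343 reaches it, so n = 3.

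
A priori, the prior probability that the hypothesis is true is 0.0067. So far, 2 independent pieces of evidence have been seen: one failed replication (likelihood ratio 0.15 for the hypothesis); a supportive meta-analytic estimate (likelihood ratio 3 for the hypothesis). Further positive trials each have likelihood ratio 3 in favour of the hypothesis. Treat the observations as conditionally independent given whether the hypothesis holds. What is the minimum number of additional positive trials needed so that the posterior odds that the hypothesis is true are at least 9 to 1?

8

Prior odds = 0.0067/0.9933 = 67/9933.
Combined Bayes factor of the evidence already in hand = 0.15 × 3 = 0.45.
Odds after that evidence = (67/9933) × 0.45 = 201/66220.
Target odds = 9.
Need 3ⁿ ≥ 9 ÷ (201/66220) = 198660/67.
3⁷ = 2187 falls short of 198660/67 but 3⁸ = 6561 reaches it, so n = 8.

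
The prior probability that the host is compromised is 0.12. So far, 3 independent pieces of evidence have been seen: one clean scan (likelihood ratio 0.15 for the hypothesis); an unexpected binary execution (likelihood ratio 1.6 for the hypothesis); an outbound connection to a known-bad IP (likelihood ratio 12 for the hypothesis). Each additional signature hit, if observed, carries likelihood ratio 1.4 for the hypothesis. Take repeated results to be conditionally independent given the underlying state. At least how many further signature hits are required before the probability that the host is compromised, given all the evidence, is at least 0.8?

Prior odds = 0.12/0.88 = 3/22.
Combined Bayes factor of the evidence already in hand = 0.15 × 1.6 × 12 = 2.88.
Odds after that evidence = (3/22) × 2.88 = 108/275.
Target odds = 0.8/0.2 = 4.
Need 1.4ⁿ ≥ 4 ÷ (108/275) = 275/27.
1.4⁶ = 117649/15625 falls short of 275/27 but 1.4⁷ = 823543/78125 reaches it, so n = 7.

7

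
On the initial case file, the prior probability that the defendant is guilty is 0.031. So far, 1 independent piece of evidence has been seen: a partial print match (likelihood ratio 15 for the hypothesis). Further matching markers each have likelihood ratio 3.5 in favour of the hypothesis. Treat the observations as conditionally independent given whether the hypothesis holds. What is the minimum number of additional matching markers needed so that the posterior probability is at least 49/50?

Prior odds = 0.031/0.969 = 31/969.
Bayes factor of the evidence already in hand = 15.
Odds after that evidence = (31/969) × 15 = 155/323.
Target odds = 0.98/0.02 = 49.
Need 3.5ⁿ ≥ 49 ÷ (155/323) = 15827/155.
3.5³ = 42.875 falls short of 15827/155 but 3.5⁴ = 150.0625 reaches it, so n = 4.

4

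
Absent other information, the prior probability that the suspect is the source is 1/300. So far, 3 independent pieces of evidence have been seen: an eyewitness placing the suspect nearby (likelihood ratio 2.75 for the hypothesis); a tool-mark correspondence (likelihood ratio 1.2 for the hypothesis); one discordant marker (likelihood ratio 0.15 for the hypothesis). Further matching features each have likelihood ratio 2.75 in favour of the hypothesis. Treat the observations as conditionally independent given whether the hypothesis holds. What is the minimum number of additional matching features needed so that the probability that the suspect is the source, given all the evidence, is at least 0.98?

11

Prior odds = (1/300)/(299/300) = 1/299.
Combined Bayes factor of the evidence already in hand = 2.75 × 1.2 × 0.15 = 0.495.
Odds after that evidence = (1/299) × 0.495 = 99/59800.
Target odds = 0.98/0.02 = 49.
Need 2.75ⁿ ≥ 49 ÷ (99/59800) = 2930200/99.
2.75¹⁰ ≈24735.9 falls short of 2930200/99 but 2.75¹¹ ≈68023.6 reaches it, so n = 11.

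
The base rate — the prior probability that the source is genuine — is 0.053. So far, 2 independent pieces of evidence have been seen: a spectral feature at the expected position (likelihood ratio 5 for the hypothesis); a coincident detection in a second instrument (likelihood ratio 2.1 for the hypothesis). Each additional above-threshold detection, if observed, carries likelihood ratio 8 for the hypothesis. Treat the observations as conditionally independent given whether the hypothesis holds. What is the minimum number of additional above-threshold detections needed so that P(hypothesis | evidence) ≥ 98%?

Prior odds = 0.053/0.947 = 53/947.
Combined Bayes factor of the evidence already in hand = 5 × 2.1 = 10.5.
Odds after that evidence = (53/947) × 10.5 = 1113/1894.
Target odds = 0.98/0.02 = 49.
Need 8ⁿ ≥ 49 ÷ (1113/1894) = 13258/159.
8² = 64 falls short of 13258/159 but 8³ = 512 reaches it, so n = 3.

3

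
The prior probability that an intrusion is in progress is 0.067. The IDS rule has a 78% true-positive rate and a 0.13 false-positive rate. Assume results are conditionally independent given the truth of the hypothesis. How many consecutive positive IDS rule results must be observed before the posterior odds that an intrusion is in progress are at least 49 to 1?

Prior odds: 0.067 ÷ 0.933 = 67/933.
Likelihood ratio of a positive result = 0.78/0.13 = 6.
Target odds = 49.
Require 6ⁿ ≥ 49 ÷ (67/933) = 45717/67.
6³ = 216 falls short of 45717/67 but 6⁴ = 1296 reaches it, so n = 4.

4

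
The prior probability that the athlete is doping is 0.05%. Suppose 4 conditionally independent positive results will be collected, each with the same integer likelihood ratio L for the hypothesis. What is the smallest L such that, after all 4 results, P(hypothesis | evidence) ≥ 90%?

Prior odds = 0.0005/0.9995 = 1/1999.
Target odds = 0.9/0.1 = 9.
Need L⁴ ≥ 9 ÷ (1/1999) = 17991.
11⁴ = 14641 < 17991 ≤ 20736 = 12⁴, so L = 12.

12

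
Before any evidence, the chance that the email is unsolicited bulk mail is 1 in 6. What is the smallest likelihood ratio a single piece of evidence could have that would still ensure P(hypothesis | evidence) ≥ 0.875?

Prior odds = (1/6)/(5/6) = 0.2.
Target odds = 0.875/0.125 = 7.
Required Bayes factor = 7 ÷ 0.2 = 35.

35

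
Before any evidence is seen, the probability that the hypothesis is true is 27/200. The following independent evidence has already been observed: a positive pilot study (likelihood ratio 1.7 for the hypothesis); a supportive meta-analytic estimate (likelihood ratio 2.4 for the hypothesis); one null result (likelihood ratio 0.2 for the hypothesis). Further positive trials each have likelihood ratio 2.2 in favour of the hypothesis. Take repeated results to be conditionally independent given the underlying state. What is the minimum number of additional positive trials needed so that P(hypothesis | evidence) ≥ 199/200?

10

Prior odds = 0.135/0.865 = 27/173.
Combined Bayes factor of the evidence already in hand = 1.7 × 2.4 × 0.2 = 0.816.
Odds after that evidence = (27/173) × 0.816 = 2754/21625.
Target odds = 0.995/0.005 = 199.
Need 2.2ⁿ ≥ 199 ÷ (2754/21625) = 4303375/2754.
2.2⁹ ≈1207.27 falls short of 4303375/2754 but 2.2¹⁰ ≈2655.99 reaches it, so n = 10.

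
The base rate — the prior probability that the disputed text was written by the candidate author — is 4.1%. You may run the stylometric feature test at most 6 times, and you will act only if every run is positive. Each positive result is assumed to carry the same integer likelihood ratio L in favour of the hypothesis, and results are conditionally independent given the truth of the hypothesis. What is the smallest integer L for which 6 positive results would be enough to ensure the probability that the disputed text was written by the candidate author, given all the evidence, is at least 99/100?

4

Prior odds = 0.041/0.959 = 41/959.
Target odds = 0.99/0.01 = 99.
Need L⁶ ≥ 99 ÷ (41/959) = 94941/41.
3⁶ = 729 < 94941/41 ≤ 4096 = 4⁶, so L = 4.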